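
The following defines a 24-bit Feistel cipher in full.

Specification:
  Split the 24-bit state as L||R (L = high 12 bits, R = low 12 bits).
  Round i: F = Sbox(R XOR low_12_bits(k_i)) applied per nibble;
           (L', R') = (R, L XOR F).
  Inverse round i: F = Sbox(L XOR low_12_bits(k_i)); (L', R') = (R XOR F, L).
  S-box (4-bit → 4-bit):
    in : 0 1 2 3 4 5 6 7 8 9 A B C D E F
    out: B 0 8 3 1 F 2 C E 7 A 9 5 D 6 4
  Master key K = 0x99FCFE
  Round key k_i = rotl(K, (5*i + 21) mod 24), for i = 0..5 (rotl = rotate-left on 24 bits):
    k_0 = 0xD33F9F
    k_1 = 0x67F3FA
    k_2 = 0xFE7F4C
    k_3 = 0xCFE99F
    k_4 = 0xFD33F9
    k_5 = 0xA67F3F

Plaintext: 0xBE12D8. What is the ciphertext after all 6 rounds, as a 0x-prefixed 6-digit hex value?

0x63D6B9

s_0 = plaintext = 0xBE12D8
s_1 = Round(s_0, k_0) = 0x2D86FD
s_2 = Round(s_1, k_1) = 0x6FDD64
s_3 = Round(s_2, k_2) = 0xD64E73
s_4 = Round(s_3, k_3) = 0xE73101
s_5 = Round(s_4, k_4) = 0x10163D
s_6 = Round(s_5, k_5) = 0x63D6B9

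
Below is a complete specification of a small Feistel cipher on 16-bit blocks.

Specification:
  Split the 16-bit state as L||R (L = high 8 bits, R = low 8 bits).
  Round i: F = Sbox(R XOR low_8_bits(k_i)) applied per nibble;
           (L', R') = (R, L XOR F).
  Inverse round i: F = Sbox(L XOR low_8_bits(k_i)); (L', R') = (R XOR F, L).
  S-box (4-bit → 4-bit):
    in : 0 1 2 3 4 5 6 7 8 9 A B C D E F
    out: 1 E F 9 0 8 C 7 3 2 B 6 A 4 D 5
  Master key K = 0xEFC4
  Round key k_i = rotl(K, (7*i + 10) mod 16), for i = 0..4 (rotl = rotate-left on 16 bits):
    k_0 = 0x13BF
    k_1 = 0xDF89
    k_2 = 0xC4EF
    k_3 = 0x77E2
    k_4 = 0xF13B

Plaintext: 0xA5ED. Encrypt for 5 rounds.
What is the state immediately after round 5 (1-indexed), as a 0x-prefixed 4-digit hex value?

s_0 = plaintext = 0xA5ED
s_1 = Round(s_0, k_0) = 0xED2A
s_2 = Round(s_1, k_1) = 0x2A54
s_3 = Round(s_2, k_2) = 0x544C
s_4 = Round(s_3, k_3) = 0x4CE9
s_5 = Round(s_4, k_4) = 0xE903

0xE903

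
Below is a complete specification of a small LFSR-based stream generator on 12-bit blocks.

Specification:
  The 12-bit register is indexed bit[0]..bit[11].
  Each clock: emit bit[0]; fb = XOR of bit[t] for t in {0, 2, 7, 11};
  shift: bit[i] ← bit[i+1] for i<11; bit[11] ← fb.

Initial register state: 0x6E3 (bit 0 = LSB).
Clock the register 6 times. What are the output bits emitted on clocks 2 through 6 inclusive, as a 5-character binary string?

reg_0 = 0x6E3
clock 1: out=1, reg = 0x371
clock 2: out=1, reg = 0x9B8
clock 3: out=0, reg = 0x4DC
clock 4: out=0, reg = 0x26E
clock 5: out=0, reg = 0x937
clock 6: out=1, reg = 0xC9B

10001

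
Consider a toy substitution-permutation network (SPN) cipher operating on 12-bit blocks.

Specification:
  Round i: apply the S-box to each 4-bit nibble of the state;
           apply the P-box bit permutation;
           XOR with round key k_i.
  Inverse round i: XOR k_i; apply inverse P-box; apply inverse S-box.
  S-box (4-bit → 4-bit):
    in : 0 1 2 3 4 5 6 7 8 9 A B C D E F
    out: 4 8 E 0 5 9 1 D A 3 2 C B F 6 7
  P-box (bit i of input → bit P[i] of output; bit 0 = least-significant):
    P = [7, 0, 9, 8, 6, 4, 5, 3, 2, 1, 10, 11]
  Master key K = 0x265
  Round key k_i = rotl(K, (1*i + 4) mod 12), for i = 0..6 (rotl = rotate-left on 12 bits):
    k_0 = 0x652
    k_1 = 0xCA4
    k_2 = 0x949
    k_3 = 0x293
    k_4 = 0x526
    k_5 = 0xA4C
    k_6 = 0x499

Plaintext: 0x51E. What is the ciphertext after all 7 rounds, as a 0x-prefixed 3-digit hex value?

s_0 = plaintext = 0x51E
s_1 = Round(s_0, k_0) = 0xC5F
s_2 = Round(s_1, k_1) = 0x66B
s_3 = Round(s_2, k_2) = 0xA0D
s_4 = Round(s_3, k_3) = 0x130
s_5 = Round(s_4, k_4) = 0xF26
s_6 = Round(s_5, k_5) = 0xEF2
s_7 = Round(s_6, k_6) = 0x3EA

0x3EA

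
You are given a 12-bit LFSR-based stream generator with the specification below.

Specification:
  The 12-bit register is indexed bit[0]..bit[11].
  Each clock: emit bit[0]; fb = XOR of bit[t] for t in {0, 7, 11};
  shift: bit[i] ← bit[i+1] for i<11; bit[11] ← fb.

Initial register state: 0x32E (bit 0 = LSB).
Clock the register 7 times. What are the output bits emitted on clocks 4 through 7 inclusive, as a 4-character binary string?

reg_0 = 0x32E
clock 1: out=0, reg = 0x197
clock 2: out=1, reg = 0x0CB
clock 3: out=1, reg = 0x065
clock 4: out=1, reg = 0x832
clock 5: out=0, reg = 0xC19
clock 6: out=1, reg = 0x60C
clock 7: out=0, reg = 0x306

1010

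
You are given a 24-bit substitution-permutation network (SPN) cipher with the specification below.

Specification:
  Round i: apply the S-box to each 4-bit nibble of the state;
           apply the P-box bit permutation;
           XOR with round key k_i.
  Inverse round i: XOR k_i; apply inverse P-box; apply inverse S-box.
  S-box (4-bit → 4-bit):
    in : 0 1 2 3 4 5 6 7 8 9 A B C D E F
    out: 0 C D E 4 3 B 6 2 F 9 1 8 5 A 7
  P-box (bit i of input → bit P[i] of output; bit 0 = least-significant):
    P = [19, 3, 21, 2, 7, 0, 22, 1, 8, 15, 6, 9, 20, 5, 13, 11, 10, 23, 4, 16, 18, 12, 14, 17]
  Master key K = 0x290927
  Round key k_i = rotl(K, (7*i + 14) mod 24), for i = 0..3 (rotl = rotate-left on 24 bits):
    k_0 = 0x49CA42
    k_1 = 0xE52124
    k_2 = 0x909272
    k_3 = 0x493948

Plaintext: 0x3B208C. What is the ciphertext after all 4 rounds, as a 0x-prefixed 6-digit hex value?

s_0 = plaintext = 0x3B208C
s_1 = Round(s_0, k_0) = 0x5BB647
s_2 = Round(s_1, k_1) = 0x91B62C
s_3 = Round(s_2, k_2) = 0xC741E4
s_4 = Round(s_3, k_3) = 0xEB1B1B

0xEB1B1B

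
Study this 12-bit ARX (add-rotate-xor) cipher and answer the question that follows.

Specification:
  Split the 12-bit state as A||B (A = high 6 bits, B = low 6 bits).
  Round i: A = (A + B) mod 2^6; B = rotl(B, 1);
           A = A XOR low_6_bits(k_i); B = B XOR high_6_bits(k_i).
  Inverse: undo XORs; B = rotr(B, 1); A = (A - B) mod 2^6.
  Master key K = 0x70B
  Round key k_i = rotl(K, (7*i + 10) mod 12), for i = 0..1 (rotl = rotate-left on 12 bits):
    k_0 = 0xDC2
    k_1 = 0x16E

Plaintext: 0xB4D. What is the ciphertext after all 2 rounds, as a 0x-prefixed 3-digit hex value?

s_0 = plaintext = 0xB4D
s_1 = Round(s_0, k_0) = 0xE2D
s_2 = Round(s_1, k_1) = 0x2DE

0x2DE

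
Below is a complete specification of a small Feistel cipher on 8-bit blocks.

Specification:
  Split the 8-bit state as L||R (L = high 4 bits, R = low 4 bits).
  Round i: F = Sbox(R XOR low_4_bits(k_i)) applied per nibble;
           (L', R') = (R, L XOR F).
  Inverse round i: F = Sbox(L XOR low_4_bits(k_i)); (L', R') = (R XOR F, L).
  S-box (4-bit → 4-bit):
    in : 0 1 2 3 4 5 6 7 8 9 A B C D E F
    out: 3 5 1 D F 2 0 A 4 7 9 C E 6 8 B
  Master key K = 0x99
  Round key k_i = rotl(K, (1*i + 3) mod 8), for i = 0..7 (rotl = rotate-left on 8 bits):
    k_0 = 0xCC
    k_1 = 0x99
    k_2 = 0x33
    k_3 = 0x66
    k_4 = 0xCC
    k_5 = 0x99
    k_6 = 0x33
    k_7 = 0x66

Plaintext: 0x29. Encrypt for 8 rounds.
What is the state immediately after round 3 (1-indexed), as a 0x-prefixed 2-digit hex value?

0xE6

s_0 = plaintext = 0x29
s_1 = Round(s_0, k_0) = 0x90
s_2 = Round(s_1, k_1) = 0x0E
s_3 = Round(s_2, k_2) = 0xE6
s_4 = Round(s_3, k_3) = 0x6D
s_5 = Round(s_4, k_4) = 0xD3
s_6 = Round(s_5, k_5) = 0x34
s_7 = Round(s_6, k_6) = 0x49
s_8 = Round(s_7, k_7) = 0x9F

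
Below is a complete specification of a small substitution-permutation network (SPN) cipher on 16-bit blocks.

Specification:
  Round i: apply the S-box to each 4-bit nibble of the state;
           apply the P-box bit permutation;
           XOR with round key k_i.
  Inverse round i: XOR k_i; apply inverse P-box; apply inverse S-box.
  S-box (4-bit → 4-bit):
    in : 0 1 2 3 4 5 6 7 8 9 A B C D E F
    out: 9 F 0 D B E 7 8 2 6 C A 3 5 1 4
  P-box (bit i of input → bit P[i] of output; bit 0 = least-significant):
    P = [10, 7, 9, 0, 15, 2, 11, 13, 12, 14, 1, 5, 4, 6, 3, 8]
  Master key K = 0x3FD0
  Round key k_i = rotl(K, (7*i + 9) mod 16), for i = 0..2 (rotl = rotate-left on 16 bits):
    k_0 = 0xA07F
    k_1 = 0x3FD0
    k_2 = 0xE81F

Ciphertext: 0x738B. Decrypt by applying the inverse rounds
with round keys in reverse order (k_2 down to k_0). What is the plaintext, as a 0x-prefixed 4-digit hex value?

s_0 = ciphertext = 0x738B
s_1 = InvRound(s_0, k_2) = 0x0E69
s_2 = InvRound(s_1, k_1) = 0x307B
s_3 = InvRound(s_2, k_0) = 0x2EC2

0x2EC2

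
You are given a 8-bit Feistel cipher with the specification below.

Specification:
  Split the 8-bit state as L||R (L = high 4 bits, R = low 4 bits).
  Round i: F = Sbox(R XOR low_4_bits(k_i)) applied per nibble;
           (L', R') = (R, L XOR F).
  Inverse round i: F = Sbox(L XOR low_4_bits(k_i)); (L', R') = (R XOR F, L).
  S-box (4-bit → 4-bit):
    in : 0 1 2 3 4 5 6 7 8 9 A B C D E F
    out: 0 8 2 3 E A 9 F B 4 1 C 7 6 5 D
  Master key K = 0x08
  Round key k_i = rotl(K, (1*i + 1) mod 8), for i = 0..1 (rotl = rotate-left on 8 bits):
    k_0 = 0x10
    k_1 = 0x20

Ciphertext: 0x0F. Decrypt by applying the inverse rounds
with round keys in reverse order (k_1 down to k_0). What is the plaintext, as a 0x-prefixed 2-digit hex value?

s_0 = ciphertext = 0x0F
s_1 = InvRound(s_0, k_1) = 0xF0
s_2 = InvRound(s_1, k_0) = 0xDF

0xDF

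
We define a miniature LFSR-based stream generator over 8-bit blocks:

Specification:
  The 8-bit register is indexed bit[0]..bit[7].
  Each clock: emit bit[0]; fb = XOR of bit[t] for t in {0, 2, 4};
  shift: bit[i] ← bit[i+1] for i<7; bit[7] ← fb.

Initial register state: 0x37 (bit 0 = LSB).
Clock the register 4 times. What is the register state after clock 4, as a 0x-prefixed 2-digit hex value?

reg_0 = 0x37
clock 1: out=1, reg = 0x9B
clock 2: out=1, reg = 0x4D
clock 3: out=1, reg = 0x26
clock 4: out=0, reg = 0x93

0x93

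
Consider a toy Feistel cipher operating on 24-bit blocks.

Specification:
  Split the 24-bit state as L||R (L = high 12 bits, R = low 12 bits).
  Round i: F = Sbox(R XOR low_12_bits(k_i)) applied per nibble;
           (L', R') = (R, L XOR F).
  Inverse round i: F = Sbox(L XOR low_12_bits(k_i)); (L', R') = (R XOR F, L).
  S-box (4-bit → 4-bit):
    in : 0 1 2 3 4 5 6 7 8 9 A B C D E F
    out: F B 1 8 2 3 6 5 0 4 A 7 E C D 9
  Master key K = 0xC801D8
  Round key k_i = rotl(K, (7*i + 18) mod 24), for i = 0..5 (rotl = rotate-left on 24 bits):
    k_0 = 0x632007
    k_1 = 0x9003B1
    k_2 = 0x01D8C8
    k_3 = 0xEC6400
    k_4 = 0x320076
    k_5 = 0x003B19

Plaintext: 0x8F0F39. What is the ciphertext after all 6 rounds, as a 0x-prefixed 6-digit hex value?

s_0 = plaintext = 0x8F0F39
s_1 = Round(s_0, k_0) = 0xF3917D
s_2 = Round(s_1, k_1) = 0x17DED7
s_3 = Round(s_2, k_2) = 0xED77C4
s_4 = Round(s_3, k_3) = 0x7C4635
s_5 = Round(s_4, k_4) = 0x6351EC
s_6 = Round(s_5, k_5) = 0x1ECCA6

0x1ECCA6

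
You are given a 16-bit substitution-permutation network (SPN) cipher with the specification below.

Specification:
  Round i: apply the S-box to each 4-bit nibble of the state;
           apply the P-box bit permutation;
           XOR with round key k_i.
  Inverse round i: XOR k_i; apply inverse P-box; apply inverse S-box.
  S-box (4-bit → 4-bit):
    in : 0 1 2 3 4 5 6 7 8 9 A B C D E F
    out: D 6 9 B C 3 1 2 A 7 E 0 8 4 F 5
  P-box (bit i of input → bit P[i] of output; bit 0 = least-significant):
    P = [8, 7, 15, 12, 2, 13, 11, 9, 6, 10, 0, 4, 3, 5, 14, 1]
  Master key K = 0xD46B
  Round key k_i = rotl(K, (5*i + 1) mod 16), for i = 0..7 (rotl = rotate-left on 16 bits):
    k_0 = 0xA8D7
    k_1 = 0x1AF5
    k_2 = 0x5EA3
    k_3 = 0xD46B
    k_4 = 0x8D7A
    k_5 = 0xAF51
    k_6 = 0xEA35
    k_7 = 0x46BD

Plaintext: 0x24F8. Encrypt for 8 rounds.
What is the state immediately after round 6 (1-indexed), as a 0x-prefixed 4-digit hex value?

s_0 = plaintext = 0x24F8
s_1 = Round(s_0, k_0) = 0xB048
s_2 = Round(s_1, k_1) = 0x0024
s_3 = Round(s_2, k_2) = 0x8CFC
s_4 = Round(s_3, k_3) = 0xCC5D
s_5 = Round(s_4, k_4) = 0x2D6C
s_6 = Round(s_5, k_5) = 0xBF5E
s_7 = Round(s_6, k_6) = 0x5BF0
s_8 = Round(s_7, k_7) = 0xDF91

0xBF5E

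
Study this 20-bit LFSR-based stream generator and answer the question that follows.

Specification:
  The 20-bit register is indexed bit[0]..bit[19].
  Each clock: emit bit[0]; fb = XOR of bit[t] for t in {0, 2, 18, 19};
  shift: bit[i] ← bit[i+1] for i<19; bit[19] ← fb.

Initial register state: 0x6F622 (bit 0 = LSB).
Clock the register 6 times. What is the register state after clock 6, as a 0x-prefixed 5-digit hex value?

reg_0 = 0x6F622
clock 1: out=0, reg = 0xB7B11
clock 2: out=1, reg = 0x5BD88
clock 3: out=0, reg = 0xADEC4
clock 4: out=0, reg = 0x56F62
clock 5: out=0, reg = 0xAB7B1
clock 6: out=1, reg = 0x55BD8

0x55BD8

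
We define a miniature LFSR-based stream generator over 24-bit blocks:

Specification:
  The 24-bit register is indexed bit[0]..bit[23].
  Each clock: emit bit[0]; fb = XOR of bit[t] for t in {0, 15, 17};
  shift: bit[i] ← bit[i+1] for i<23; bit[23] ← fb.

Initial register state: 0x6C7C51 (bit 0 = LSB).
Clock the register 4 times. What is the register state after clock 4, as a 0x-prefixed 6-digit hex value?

0xF6C7C5

reg_0 = 0x6C7C51
clock 1: out=1, reg = 0xB63E28
clock 2: out=0, reg = 0xDB1F14
clock 3: out=0, reg = 0xED8F8A
clock 4: out=0, reg = 0xF6C7C5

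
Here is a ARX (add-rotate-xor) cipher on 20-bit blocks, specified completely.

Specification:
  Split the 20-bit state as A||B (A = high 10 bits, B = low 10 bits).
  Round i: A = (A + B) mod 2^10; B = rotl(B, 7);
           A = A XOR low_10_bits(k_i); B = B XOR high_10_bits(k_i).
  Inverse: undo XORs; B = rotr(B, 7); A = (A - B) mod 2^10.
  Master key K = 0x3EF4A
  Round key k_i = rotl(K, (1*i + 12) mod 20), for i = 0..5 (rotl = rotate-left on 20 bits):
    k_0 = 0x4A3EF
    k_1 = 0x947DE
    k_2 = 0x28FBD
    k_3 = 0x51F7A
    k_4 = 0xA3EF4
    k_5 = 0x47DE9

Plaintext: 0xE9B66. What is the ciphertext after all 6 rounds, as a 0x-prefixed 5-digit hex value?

s_0 = plaintext = 0xE9B66
s_1 = Round(s_0, k_0) = 0x38E44
s_2 = Round(s_1, k_1) = 0x3E419
s_3 = Round(s_2, k_2) = 0xABC20
s_4 = Round(s_3, k_3) = 0x6D543
s_5 = Round(s_4, k_4) = 0x03327
s_6 = Round(s_5, k_5) = 0xB6AFB

0xB6AFB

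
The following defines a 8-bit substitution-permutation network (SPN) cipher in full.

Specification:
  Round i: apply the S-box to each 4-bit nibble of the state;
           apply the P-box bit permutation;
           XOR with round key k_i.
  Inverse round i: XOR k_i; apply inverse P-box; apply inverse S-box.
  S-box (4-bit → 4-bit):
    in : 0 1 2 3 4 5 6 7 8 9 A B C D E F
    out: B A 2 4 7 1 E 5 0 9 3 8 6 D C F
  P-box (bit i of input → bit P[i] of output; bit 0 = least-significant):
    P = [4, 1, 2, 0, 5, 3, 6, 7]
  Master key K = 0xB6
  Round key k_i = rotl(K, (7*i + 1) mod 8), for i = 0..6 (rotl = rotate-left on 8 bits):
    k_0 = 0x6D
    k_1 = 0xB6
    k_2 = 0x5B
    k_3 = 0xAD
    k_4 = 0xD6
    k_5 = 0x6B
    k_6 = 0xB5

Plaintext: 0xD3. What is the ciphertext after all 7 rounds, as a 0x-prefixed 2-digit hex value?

0x5C

s_0 = plaintext = 0xD3
s_1 = Round(s_0, k_0) = 0x89
s_2 = Round(s_1, k_1) = 0xA7
s_3 = Round(s_2, k_2) = 0x67
s_4 = Round(s_3, k_3) = 0x71
s_5 = Round(s_4, k_4) = 0xB5
s_6 = Round(s_5, k_5) = 0xFB
s_7 = Round(s_6, k_6) = 0x5C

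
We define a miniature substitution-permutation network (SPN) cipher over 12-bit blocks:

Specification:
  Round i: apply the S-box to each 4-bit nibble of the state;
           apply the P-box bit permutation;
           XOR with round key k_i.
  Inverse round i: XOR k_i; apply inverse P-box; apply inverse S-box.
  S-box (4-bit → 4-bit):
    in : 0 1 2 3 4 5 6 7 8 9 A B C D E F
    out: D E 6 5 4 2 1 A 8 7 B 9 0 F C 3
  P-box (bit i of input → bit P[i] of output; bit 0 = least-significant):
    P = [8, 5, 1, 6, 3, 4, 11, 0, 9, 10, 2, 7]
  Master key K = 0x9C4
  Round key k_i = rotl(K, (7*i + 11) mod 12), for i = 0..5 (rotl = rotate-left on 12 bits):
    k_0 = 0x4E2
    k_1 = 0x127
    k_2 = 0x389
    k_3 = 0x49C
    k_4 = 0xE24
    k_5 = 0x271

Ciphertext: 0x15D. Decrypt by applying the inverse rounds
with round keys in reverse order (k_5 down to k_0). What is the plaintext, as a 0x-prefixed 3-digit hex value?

0x9D3

s_0 = ciphertext = 0x15D
s_1 = InvRound(s_0, k_5) = 0x36F
s_2 = InvRound(s_1, k_4) = 0x500
s_3 = InvRound(s_2, k_3) = 0xEF6
s_4 = InvRound(s_3, k_2) = 0x2DD
s_5 = InvRound(s_4, k_1) = 0xBFD
s_6 = InvRound(s_5, k_0) = 0x9D3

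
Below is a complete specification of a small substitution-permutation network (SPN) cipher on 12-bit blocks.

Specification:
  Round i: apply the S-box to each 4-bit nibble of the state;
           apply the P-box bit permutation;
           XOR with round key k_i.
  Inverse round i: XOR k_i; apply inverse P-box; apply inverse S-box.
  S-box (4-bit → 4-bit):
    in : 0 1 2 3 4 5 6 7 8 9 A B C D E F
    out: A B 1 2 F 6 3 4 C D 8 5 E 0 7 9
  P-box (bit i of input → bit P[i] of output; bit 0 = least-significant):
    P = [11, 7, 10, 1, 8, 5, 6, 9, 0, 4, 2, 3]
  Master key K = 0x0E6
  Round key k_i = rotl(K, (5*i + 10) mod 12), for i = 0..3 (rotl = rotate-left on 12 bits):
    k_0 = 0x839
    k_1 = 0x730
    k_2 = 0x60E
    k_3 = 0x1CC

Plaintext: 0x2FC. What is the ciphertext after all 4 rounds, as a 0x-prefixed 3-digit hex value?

s_0 = plaintext = 0x2FC
s_1 = Round(s_0, k_0) = 0xFBA
s_2 = Round(s_1, k_1) = 0x67B
s_3 = Round(s_2, k_2) = 0xA5F
s_4 = Round(s_3, k_3) = 0x9A6

0x9A6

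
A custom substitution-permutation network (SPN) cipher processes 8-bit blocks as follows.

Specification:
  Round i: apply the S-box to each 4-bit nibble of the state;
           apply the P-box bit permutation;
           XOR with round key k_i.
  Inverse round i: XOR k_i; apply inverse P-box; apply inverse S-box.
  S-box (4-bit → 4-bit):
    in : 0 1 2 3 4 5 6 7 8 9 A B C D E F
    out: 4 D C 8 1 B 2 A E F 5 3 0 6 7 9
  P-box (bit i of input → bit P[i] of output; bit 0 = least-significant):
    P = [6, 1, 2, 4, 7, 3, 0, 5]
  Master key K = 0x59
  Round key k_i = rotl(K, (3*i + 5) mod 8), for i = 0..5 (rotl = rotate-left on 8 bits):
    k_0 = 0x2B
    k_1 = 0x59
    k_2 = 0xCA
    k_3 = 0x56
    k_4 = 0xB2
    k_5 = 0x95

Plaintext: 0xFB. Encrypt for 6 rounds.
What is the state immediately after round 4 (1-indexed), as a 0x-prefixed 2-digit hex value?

0xBD

s_0 = plaintext = 0xFB
s_1 = Round(s_0, k_0) = 0xC9
s_2 = Round(s_1, k_1) = 0x0F
s_3 = Round(s_2, k_2) = 0x9B
s_4 = Round(s_3, k_3) = 0xBD
s_5 = Round(s_4, k_4) = 0x3C
s_6 = Round(s_5, k_5) = 0xB5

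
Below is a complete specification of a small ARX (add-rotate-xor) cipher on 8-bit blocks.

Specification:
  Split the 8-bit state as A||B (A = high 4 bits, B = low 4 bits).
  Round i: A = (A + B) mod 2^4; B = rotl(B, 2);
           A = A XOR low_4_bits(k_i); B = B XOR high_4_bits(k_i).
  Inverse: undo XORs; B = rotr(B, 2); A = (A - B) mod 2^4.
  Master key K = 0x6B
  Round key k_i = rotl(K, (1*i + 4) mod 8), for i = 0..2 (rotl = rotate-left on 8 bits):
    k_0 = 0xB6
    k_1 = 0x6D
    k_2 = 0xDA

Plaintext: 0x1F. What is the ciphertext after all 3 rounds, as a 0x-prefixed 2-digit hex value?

0x40

s_0 = plaintext = 0x1F
s_1 = Round(s_0, k_0) = 0x64
s_2 = Round(s_1, k_1) = 0x77
s_3 = Round(s_2, k_2) = 0x40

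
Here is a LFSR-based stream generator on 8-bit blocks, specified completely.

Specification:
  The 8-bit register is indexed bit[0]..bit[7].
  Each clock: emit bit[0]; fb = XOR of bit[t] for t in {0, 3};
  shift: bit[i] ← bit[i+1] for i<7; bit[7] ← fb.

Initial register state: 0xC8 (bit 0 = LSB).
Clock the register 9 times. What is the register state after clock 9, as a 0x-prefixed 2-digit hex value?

reg_0 = 0xC8
clock 1: out=0, reg = 0xE4
clock 2: out=0, reg = 0x72
clock 3: out=0, reg = 0x39
clock 4: out=1, reg = 0x1C
clock 5: out=0, reg = 0x8E
clock 6: out=0, reg = 0xC7
clock 7: out=1, reg = 0xE3
clock 8: out=1, reg = 0xF1
clock 9: out=1, reg = 0xF8

0xF8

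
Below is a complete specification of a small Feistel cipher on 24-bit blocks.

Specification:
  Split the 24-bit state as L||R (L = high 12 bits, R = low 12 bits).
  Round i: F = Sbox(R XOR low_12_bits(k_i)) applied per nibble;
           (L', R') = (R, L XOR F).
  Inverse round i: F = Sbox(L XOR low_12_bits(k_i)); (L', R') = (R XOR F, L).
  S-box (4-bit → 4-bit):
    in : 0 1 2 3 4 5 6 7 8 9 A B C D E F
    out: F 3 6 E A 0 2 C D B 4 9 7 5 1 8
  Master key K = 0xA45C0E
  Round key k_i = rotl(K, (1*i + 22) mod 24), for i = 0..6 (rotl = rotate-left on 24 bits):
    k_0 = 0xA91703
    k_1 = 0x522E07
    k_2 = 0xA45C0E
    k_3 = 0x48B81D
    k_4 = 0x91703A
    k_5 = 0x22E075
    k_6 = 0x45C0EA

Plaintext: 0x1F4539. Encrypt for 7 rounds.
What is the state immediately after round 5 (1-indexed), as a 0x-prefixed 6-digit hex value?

s_0 = plaintext = 0x1F4539
s_1 = Round(s_0, k_0) = 0x539710
s_2 = Round(s_1, k_1) = 0x710E05
s_3 = Round(s_2, k_2) = 0xE051E9
s_4 = Round(s_3, k_3) = 0x1E958F
s_5 = Round(s_4, k_4) = 0x58F179
s_6 = Round(s_5, k_5) = 0x179678
s_7 = Round(s_6, k_6) = 0x6783CF

0x58F179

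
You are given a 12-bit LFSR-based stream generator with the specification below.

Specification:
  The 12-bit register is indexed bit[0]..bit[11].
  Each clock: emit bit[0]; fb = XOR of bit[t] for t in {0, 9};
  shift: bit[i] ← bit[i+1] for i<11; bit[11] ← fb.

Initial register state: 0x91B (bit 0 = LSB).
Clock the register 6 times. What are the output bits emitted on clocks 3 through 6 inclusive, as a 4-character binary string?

reg_0 = 0x91B
clock 1: out=1, reg = 0xC8D
clock 2: out=1, reg = 0xE46
clock 3: out=0, reg = 0xF23
clock 4: out=1, reg = 0x791
clock 5: out=1, reg = 0x3C8
clock 6: out=0, reg = 0x9E4

0110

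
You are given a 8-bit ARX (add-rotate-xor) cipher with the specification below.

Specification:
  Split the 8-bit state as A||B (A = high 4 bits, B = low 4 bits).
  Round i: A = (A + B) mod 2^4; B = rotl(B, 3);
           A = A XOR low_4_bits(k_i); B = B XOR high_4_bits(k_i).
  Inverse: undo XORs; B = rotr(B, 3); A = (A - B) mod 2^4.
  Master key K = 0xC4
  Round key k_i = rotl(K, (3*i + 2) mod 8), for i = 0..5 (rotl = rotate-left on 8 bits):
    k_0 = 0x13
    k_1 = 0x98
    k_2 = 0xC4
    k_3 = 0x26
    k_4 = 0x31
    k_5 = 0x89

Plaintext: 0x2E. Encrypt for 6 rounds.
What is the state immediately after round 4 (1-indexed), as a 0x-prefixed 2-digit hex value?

0xEE

s_0 = plaintext = 0x2E
s_1 = Round(s_0, k_0) = 0x36
s_2 = Round(s_1, k_1) = 0x1A
s_3 = Round(s_2, k_2) = 0xF9
s_4 = Round(s_3, k_3) = 0xEE
s_5 = Round(s_4, k_4) = 0xD4
s_6 = Round(s_5, k_5) = 0x8A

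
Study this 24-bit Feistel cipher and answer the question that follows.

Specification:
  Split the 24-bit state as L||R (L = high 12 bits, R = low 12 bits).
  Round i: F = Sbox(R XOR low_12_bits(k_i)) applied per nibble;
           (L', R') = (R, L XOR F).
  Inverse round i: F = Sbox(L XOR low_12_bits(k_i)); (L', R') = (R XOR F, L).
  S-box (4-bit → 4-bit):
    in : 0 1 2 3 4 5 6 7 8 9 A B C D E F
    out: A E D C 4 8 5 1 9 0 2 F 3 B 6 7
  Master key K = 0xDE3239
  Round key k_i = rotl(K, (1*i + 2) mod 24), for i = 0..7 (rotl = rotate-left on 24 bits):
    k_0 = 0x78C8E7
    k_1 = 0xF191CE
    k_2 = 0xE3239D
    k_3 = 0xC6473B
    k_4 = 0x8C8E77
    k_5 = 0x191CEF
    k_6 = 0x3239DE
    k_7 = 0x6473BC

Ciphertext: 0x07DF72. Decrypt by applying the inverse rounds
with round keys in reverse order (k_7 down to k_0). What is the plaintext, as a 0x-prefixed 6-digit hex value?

s_0 = ciphertext = 0x07DF72
s_1 = InvRound(s_0, k_7) = 0x34C07D
s_2 = InvRound(s_1, k_6) = 0x27034C
s_3 = InvRound(s_2, k_5) = 0x54B270
s_4 = InvRound(s_3, k_4) = 0xDB354B
s_5 = InvRound(s_4, k_3) = 0x7D2DB3
s_6 = InvRound(s_5, k_2) = 0x9F47D2
s_7 = InvRound(s_6, k_1) = 0xE109F4
s_8 = InvRound(s_7, k_0) = 0xC85E10

0xC85E10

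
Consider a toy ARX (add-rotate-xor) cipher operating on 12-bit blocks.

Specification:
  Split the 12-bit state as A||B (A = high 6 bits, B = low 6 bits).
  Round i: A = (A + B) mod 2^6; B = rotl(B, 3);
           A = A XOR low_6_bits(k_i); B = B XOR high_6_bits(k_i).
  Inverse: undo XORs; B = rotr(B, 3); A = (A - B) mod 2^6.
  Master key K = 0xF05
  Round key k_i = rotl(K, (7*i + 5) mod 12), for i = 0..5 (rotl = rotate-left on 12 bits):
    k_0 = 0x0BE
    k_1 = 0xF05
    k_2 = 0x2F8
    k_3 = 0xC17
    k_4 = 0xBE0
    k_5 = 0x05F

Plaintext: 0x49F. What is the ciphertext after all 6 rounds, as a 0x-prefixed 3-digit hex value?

s_0 = plaintext = 0x49F
s_1 = Round(s_0, k_0) = 0x3F9
s_2 = Round(s_1, k_1) = 0x373
s_3 = Round(s_2, k_2) = 0xE15
s_4 = Round(s_3, k_3) = 0x69A
s_5 = Round(s_4, k_4) = 0x53C
s_6 = Round(s_5, k_5) = 0x3E6

0x3E6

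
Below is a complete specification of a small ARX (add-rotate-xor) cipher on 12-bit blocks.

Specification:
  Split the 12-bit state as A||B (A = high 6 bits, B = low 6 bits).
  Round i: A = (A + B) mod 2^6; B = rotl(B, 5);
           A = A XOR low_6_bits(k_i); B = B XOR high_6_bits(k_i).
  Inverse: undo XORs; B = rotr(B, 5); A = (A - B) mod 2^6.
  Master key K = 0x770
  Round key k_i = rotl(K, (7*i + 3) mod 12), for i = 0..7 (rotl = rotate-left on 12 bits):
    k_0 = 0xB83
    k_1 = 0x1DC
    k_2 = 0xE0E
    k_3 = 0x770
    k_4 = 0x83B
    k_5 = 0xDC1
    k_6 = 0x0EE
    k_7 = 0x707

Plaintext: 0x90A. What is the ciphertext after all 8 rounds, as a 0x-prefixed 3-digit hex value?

s_0 = plaintext = 0x90A
s_1 = Round(s_0, k_0) = 0xB6B
s_2 = Round(s_1, k_1) = 0x132
s_3 = Round(s_2, k_2) = 0xE21
s_4 = Round(s_3, k_3) = 0xA6D
s_5 = Round(s_4, k_4) = 0xB56
s_6 = Round(s_5, k_5) = 0x0BC
s_7 = Round(s_6, k_6) = 0x41D
s_8 = Round(s_7, k_7) = 0xAB2

0xAB2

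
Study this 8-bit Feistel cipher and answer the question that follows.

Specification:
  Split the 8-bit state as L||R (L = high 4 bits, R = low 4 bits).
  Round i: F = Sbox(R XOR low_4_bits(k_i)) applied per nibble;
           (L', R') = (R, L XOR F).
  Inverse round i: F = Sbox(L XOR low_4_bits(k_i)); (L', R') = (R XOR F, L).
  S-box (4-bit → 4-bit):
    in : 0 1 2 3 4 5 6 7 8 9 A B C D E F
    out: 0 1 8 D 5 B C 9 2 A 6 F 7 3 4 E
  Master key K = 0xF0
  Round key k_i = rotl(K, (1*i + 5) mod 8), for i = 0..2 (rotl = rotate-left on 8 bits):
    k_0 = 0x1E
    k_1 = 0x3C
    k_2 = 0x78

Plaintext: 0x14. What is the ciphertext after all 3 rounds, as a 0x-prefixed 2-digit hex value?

0xBA

s_0 = plaintext = 0x14
s_1 = Round(s_0, k_0) = 0x47
s_2 = Round(s_1, k_1) = 0x7B
s_3 = Round(s_2, k_2) = 0xBA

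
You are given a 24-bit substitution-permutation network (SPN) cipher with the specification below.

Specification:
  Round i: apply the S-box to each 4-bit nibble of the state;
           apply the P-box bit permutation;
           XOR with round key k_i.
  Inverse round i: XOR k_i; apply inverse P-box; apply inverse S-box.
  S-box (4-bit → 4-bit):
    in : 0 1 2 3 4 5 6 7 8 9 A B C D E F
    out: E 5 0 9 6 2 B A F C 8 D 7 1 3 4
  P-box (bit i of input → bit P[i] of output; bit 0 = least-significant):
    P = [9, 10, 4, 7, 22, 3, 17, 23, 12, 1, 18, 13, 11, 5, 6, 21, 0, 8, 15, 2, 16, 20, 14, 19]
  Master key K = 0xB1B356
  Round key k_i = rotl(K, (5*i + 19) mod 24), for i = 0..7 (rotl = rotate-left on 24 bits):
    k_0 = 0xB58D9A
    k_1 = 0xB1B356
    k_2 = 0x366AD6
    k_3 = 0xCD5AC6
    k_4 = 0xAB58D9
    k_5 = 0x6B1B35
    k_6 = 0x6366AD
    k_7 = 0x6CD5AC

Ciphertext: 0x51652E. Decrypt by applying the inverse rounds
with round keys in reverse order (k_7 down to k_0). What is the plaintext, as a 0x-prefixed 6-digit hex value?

s_0 = ciphertext = 0x51652E
s_1 = InvRound(s_0, k_7) = 0x6FA82A
s_2 = InvRound(s_1, k_6) = 0x9BD426
s_3 = InvRound(s_2, k_5) = 0x4C353C
s_4 = InvRound(s_3, k_4) = 0x1689B7
s_5 = InvRound(s_4, k_3) = 0x8C4DB1
s_6 = InvRound(s_5, k_2) = 0x76079E
s_7 = InvRound(s_6, k_1) = 0xDFFB87
s_8 = InvRound(s_7, k_0) = 0x93A3CC

0x93A3CC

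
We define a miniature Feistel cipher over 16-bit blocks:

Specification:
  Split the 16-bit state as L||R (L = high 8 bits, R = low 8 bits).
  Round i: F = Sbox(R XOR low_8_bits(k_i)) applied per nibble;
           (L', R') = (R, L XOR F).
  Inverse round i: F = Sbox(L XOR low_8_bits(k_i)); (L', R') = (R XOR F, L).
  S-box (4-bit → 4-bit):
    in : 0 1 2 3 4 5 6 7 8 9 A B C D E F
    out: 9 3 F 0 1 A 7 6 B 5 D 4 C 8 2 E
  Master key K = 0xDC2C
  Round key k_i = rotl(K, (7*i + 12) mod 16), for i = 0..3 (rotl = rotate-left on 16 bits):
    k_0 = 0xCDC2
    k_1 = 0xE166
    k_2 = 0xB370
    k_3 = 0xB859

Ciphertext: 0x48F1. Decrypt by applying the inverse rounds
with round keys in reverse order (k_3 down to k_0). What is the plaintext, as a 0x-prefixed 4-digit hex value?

0x67B1

s_0 = ciphertext = 0x48F1
s_1 = InvRound(s_0, k_3) = 0xC248
s_2 = InvRound(s_1, k_2) = 0x07C2
s_3 = InvRound(s_2, k_1) = 0xB107
s_4 = InvRound(s_3, k_0) = 0x67B1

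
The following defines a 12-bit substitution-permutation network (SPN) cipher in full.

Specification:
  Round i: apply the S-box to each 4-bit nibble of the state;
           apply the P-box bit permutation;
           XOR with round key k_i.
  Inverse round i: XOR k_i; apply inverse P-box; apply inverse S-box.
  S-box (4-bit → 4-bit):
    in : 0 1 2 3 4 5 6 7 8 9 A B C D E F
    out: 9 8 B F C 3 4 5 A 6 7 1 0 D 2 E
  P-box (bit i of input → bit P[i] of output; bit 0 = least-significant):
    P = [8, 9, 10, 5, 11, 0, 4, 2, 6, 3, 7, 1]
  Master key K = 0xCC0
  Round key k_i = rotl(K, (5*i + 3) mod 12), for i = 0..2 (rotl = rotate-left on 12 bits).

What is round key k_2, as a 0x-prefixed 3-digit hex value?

0x981

K = 0xCC0
k_0 = rotl(K, (5*0+3) mod 12) = rotl(K, 3) = 0x606
k_1 = rotl(K, (5*1+3) mod 12) = rotl(K, 8) = 0x0CC
k_2 = rotl(K, (5*2+3) mod 12) = rotl(K, 1) = 0x981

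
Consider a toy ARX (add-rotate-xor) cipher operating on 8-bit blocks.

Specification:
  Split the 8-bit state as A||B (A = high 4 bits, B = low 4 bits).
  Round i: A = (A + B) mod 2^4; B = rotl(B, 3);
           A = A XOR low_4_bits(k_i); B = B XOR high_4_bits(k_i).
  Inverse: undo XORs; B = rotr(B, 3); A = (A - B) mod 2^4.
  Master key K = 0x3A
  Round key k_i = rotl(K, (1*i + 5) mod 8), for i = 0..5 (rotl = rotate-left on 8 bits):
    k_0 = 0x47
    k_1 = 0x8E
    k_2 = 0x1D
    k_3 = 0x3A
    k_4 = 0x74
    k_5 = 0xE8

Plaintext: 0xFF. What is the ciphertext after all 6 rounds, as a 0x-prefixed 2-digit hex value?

0x9E

s_0 = plaintext = 0xFF
s_1 = Round(s_0, k_0) = 0x9B
s_2 = Round(s_1, k_1) = 0xA5
s_3 = Round(s_2, k_2) = 0x2B
s_4 = Round(s_3, k_3) = 0x7E
s_5 = Round(s_4, k_4) = 0x10
s_6 = Round(s_5, k_5) = 0x9E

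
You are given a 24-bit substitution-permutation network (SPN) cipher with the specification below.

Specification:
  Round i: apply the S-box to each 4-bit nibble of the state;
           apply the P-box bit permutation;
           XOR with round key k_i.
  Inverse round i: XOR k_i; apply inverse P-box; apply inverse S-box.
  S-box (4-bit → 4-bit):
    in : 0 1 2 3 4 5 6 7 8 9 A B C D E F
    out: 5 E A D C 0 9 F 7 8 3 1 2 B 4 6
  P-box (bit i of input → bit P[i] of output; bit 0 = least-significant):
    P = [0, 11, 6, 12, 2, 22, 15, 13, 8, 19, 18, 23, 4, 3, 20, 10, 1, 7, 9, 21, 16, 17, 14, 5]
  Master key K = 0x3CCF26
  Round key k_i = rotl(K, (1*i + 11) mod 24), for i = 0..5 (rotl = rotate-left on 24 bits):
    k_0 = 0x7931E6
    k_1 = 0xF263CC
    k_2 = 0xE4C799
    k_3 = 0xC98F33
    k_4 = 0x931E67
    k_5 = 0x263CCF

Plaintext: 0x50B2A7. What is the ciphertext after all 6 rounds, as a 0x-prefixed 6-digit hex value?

0x8C02E0

s_0 = plaintext = 0x50B2A7
s_1 = Round(s_0, k_0) = 0xB12BB1
s_2 = Round(s_1, k_1) = 0xD37C00
s_3 = Round(s_2, k_2) = 0xDF41E6
s_4 = Round(s_3, k_3) = 0x561992
s_5 = Round(s_4, k_4) = 0x23226D
s_6 = Round(s_5, k_5) = 0x8C02E0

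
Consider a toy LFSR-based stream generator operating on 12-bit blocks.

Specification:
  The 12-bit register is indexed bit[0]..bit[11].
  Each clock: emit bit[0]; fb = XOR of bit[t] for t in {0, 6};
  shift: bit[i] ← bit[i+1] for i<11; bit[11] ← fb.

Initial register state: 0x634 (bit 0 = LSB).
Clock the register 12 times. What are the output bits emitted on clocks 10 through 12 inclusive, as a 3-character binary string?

reg_0 = 0x634
clock 1: out=0, reg = 0x31A
clock 2: out=0, reg = 0x18D
clock 3: out=1, reg = 0x8C6
clock 4: out=0, reg = 0xC63
clock 5: out=1, reg = 0x631
clock 6: out=1, reg = 0xB18
clock 7: out=0, reg = 0x58C
clock 8: out=0, reg = 0x2C6
clock 9: out=0, reg = 0x963
clock 10: out=1, reg = 0x4B1
clock 11: out=1, reg = 0xA58
clock 12: out=0, reg = 0xD2C

110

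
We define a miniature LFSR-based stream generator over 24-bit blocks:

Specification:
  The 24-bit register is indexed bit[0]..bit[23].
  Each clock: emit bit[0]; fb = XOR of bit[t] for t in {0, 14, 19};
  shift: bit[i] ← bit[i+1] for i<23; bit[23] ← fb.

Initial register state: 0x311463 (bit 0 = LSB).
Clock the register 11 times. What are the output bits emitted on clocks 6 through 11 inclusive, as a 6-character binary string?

reg_0 = 0x311463
clock 1: out=1, reg = 0x988A31
clock 2: out=1, reg = 0x4C4518
clock 3: out=0, reg = 0x26228C
clock 4: out=0, reg = 0x131146
clock 5: out=0, reg = 0x0988A3
clock 6: out=1, reg = 0x04C451
clock 7: out=1, reg = 0x026228
clock 8: out=0, reg = 0x813114
clock 9: out=0, reg = 0x40988A
clock 10: out=0, reg = 0x204C45
clock 11: out=1, reg = 0x102622

110001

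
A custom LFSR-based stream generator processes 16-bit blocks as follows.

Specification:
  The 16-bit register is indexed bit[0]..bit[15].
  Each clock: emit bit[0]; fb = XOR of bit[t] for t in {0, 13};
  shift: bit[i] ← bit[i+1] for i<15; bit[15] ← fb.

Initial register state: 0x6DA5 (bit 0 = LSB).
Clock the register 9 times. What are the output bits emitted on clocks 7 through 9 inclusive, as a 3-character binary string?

011

reg_0 = 0x6DA5
clock 1: out=1, reg = 0x36D2
clock 2: out=0, reg = 0x9B69
clock 3: out=1, reg = 0xCDB4
clock 4: out=0, reg = 0x66DA
clock 5: out=0, reg = 0xB36D
clock 6: out=1, reg = 0x59B6
clock 7: out=0, reg = 0x2CDB
clock 8: out=1, reg = 0x166D
clock 9: out=1, reg = 0x8B36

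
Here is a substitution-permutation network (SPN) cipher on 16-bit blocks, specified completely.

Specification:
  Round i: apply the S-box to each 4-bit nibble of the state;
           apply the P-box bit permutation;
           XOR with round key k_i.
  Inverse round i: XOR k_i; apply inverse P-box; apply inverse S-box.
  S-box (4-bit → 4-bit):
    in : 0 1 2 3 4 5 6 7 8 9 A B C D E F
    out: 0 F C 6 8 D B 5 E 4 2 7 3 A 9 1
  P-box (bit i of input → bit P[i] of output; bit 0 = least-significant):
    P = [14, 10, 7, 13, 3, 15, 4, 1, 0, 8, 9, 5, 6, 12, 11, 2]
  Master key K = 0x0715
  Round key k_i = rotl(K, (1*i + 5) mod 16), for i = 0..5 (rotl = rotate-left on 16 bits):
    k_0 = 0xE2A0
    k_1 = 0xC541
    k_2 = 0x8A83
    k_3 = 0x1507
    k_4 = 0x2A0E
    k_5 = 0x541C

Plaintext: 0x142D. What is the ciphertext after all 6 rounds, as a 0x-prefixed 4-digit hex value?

0x3EFB

s_0 = plaintext = 0x142D
s_1 = Round(s_0, k_0) = 0xDED6
s_2 = Round(s_1, k_1) = 0x3166
s_3 = Round(s_2, k_2) = 0x75A8
s_4 = Round(s_3, k_3) = 0xBBE6
s_5 = Round(s_4, k_4) = 0x5545
s_6 = Round(s_5, k_5) = 0x3EFB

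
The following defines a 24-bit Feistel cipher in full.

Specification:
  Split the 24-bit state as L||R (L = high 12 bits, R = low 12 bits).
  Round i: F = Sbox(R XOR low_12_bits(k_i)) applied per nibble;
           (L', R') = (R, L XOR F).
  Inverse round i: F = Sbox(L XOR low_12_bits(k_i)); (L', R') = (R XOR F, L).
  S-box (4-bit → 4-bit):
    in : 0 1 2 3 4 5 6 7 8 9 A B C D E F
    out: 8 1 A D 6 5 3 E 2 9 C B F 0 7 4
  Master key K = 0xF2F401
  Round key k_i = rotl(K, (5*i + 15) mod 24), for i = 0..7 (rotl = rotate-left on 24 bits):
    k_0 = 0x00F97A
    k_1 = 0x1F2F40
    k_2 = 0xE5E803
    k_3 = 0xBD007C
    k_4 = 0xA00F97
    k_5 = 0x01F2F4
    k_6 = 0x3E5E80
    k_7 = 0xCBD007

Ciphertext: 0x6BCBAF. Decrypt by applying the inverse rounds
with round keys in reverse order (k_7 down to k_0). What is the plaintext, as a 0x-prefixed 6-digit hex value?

s_0 = ciphertext = 0x6BCBAF
s_1 = InvRound(s_0, k_7) = 0x8146BC
s_2 = InvRound(s_1, k_6) = 0x52A814
s_3 = InvRound(s_2, k_5) = 0x61352A
s_4 = InvRound(s_3, k_4) = 0xC0C613
s_5 = InvRound(s_4, k_3) = 0x9FBC0C
s_6 = InvRound(s_5, k_2) = 0xD4E9FB
s_7 = InvRound(s_6, k_1) = 0x37CD4E
s_8 = InvRound(s_7, k_0) = 0x1CD37C

0x1CD37C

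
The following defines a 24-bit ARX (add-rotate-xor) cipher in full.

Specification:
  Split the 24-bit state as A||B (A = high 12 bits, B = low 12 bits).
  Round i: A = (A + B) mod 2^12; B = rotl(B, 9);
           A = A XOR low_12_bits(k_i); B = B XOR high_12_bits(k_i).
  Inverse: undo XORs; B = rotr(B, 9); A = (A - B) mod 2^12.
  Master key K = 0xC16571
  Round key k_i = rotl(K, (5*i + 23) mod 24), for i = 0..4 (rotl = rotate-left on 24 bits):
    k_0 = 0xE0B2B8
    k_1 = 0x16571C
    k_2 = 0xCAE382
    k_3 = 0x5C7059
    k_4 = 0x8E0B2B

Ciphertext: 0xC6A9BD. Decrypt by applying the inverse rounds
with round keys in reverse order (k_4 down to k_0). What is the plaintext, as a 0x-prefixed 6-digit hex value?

s_0 = ciphertext = 0xC6A9BD
s_1 = InvRound(s_0, k_4) = 0xC59AE8
s_2 = InvRound(s_1, k_3) = 0x28197F
s_3 = InvRound(s_2, k_2) = 0x279E8A
s_4 = InvRound(s_3, k_1) = 0x5E6F7F
s_5 = InvRound(s_4, k_0) = 0xBBEBA0

0xBBEBA0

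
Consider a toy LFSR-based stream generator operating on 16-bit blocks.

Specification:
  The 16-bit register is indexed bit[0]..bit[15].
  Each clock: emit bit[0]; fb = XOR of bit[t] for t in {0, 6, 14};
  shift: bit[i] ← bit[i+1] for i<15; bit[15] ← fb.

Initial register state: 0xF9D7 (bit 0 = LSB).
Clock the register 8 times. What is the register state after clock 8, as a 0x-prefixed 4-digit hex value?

reg_0 = 0xF9D7
clock 1: out=1, reg = 0xFCEB
clock 2: out=1, reg = 0xFE75
clock 3: out=1, reg = 0xFF3A
clock 4: out=0, reg = 0xFF9D
clock 5: out=1, reg = 0x7FCE
clock 6: out=0, reg = 0x3FE7
clock 7: out=1, reg = 0x1FF3
clock 8: out=1, reg = 0x0FF9

0x0FF9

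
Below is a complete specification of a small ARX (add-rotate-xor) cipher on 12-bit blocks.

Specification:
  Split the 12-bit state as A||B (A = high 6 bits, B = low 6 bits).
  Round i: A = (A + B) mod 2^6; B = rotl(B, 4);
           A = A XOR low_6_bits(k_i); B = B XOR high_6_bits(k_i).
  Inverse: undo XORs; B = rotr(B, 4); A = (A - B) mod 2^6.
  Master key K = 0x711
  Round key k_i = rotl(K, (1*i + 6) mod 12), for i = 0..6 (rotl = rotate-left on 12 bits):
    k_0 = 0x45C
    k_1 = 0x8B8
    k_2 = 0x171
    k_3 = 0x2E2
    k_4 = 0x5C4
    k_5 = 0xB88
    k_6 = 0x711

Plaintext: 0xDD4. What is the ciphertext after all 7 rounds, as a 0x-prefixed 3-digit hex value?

s_0 = plaintext = 0xDD4
s_1 = Round(s_0, k_0) = 0x5D4
s_2 = Round(s_1, k_1) = 0x4E7
s_3 = Round(s_2, k_2) = 0x2FC
s_4 = Round(s_3, k_3) = 0x944
s_5 = Round(s_4, k_4) = 0xB56
s_6 = Round(s_5, k_5) = 0x2CB
s_7 = Round(s_6, k_6) = 0x1EE

0x1EE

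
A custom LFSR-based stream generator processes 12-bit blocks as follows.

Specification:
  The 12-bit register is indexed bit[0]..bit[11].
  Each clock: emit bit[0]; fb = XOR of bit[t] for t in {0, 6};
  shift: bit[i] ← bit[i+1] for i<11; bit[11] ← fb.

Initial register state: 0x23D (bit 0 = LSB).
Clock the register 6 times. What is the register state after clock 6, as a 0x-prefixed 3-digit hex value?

0xD48

reg_0 = 0x23D
clock 1: out=1, reg = 0x91E
clock 2: out=0, reg = 0x48F
clock 3: out=1, reg = 0xA47
clock 4: out=1, reg = 0x523
clock 5: out=1, reg = 0xA91
clock 6: out=1, reg = 0xD48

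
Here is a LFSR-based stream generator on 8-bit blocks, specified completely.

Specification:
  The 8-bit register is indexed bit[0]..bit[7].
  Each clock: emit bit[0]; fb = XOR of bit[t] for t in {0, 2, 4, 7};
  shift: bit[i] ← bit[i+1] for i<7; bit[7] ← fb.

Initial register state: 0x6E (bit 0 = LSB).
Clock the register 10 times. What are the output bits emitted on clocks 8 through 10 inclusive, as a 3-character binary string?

010

reg_0 = 0x6E
clock 1: out=0, reg = 0xB7
clock 2: out=1, reg = 0x5B
clock 3: out=1, reg = 0x2D
clock 4: out=1, reg = 0x16
clock 5: out=0, reg = 0x0B
clock 6: out=1, reg = 0x85
clock 7: out=1, reg = 0xC2
clock 8: out=0, reg = 0xE1
clock 9: out=1, reg = 0x70
clock 10: out=0, reg = 0xB8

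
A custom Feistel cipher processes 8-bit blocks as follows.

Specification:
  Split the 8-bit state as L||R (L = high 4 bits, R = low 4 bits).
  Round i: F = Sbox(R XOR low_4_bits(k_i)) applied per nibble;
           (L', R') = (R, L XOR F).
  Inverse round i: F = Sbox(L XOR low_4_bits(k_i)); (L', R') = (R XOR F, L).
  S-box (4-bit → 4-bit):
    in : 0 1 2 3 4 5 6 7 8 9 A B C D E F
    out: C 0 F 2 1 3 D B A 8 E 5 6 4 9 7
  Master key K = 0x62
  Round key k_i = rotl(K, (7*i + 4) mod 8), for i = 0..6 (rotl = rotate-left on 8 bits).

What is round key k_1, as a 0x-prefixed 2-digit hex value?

K = 0x62
k_0 = rotl(K, (7*0+4) mod 8) = rotl(K, 4) = 0x26
k_1 = rotl(K, (7*1+4) mod 8) = rotl(K, 3) = 0x13

0x13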